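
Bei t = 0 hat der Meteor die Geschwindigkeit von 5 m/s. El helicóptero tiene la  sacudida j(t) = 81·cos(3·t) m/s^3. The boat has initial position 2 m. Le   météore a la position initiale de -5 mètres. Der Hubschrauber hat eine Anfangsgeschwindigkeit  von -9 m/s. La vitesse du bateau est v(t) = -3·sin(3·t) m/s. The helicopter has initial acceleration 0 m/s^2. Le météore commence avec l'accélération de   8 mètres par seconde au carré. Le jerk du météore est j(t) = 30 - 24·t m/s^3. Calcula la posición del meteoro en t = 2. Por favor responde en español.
Para resolver esto, necesitamos tomar 3 antiderivadas de nuestra ecuación de la sacudida j(t) = 30 - 24·t. Integrando la sacudida y usando la condición inicial a(0) = 8, obtenemos a(t) = -12·t^2 + 30·t + 8. La integral de la aceleración, con v(0) = 5, da la velocidad: v(t) = -4·t^3 + 15·t^2 + 8·t + 5. La antiderivada de la velocidad es la posición. Usando x(0) = -5, obtenemos x(t) = -t^4 + 5·t^3 + 4·t^2 + 5·t - 5. Tenemos la posición x(t) = -t^4 + 5·t^3 + 4·t^2 + 5·t - 5. Sustituyendo t = 2: x(2) = 45.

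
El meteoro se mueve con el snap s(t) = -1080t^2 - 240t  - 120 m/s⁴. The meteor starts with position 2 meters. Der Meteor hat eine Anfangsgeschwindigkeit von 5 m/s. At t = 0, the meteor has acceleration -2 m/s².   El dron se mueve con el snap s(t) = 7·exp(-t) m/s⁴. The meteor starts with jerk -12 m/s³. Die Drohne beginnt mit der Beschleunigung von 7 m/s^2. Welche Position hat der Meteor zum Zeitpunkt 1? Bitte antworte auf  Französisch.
Pour résoudre ceci, nous devons prendre 4 intégrales de notre équation du snap s(t) = -1080·t^2 - 240·t - 120. En intégrant le snap et en utilisant la condition initiale j(0) = -12, nous obtenons j(t) = -360·t^3 - 120·t^2 - 120·t - 12. En intégrant le jerk et en utilisant la condition initiale a(0) = -2, nous obtenons a(t) = -90·t^4 - 40·t^3 - 60·t^2 - 12·t - 2. L'intégrale de l'accélération est la vitesse. En utilisant v(0) = 5, nous obtenons v(t) = -18·t^5 - 10·t^4 - 20·t^3 - 6·t^2 - 2·t + 5. La primitive de la vitesse est la position. En utilisant x(0) = 2, nous obtenons x(t) = -3·t^6 - 2·t^5 - 5·t^4 - 2·t^3 - t^2 + 5·t + 2. Nous avons la position x(t) = -3·t^6 - 2·t^5 - 5·t^4 - 2·t^3 - t^2 + 5·t + 2. En substituant t = 1: x(1) = -6.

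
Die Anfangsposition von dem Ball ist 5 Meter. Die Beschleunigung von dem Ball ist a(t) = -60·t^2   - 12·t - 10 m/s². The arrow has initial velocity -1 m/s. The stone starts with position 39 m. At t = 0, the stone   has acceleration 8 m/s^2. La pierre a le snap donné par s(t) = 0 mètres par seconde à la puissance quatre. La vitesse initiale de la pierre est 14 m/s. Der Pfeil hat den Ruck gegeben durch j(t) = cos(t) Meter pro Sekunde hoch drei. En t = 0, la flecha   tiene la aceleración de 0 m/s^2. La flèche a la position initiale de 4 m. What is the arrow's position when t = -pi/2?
To solve this, we need to take 3 integrals of our jerk equation j(t) = cos(t). The antiderivative of jerk, with a(0) = 0, gives acceleration: a(t) = sin(t). Taking ∫a(t)dt and applying v(0) = -1, we find v(t) = -cos(t). The integral of velocity is position. Using x(0) = 4, we get x(t) = 4 - sin(t). We have position x(t) = 4 - sin(t). Substituting t = -pi/2: x(-pi/2) = 5.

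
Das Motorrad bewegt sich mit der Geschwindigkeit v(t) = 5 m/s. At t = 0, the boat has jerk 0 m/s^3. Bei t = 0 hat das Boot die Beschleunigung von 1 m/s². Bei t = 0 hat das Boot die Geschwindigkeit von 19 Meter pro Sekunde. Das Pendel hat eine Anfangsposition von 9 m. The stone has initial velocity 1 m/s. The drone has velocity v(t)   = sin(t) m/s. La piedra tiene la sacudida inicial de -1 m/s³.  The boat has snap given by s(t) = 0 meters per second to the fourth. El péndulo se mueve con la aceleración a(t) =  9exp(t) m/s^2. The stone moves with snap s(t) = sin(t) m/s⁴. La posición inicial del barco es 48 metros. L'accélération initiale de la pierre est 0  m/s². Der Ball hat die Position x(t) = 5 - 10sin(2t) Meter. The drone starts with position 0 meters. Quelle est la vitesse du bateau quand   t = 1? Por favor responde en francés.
Nous devons intégrer notre équation du snap s(t) = 0 3 fois. En prenant ∫s(t)dt et en appliquant j(0) = 0, nous trouvons j(t) = 0. En prenant ∫j(t)dt et en appliquant a(0) = 1, nous trouvons a(t) = 1. En prenant ∫a(t)dt et en appliquant v(0) = 19, nous trouvons v(t) = t + 19. De l'équation de la vitesse v(t) = t + 19, nous substituons t = 1 pour obtenir v = 20.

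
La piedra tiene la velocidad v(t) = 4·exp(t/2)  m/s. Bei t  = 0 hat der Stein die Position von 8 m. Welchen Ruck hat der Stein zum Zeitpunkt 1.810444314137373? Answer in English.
Starting from velocity v(t) = 4·exp(t/2), we take 2 derivatives. Differentiating velocity, we get acceleration: a(t) = 2·exp(t/2). The derivative of acceleration gives jerk: j(t) = exp(t/2). From the given jerk equation j(t) = exp(t/2), we substitute t = 1.810444314137373 to get j = 2.47248114121158.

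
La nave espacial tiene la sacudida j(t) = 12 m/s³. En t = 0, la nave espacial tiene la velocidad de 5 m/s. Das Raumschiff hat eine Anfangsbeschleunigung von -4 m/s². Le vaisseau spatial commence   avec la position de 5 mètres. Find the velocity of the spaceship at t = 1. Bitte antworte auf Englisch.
Starting from jerk j(t) = 12, we take 2 integrals. Finding the integral of j(t) and using a(0) = -4: a(t) = 12·t - 4. Integrating acceleration and using the initial condition v(0) = 5, we get v(t) = 6·t^2 - 4·t + 5. Using v(t) = 6·t^2 - 4·t + 5 and substituting t = 1, we find v = 7.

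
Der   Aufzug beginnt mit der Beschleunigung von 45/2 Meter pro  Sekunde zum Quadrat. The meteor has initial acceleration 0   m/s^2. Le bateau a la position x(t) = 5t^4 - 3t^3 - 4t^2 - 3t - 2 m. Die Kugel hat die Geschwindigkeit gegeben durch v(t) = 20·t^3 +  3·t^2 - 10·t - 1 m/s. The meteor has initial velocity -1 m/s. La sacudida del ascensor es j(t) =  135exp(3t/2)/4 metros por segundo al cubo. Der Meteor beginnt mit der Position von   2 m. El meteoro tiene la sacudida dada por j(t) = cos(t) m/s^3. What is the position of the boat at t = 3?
Using x(t) = 5·t^4 - 3·t^3 - 4·t^2 - 3·t - 2 and substituting t = 3, we find x = 277.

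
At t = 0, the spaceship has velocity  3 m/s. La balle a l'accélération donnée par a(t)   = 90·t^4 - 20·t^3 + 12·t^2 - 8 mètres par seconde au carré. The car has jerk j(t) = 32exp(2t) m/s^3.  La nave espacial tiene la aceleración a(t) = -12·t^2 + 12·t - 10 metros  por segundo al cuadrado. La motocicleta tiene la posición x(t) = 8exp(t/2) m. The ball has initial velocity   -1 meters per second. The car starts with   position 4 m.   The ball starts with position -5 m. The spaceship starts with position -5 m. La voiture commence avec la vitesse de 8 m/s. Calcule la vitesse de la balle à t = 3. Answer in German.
Ausgehend von der Beschleunigung a(t) = 90·t^4 - 20·t^3 + 12·t^2 - 8, nehmen wir 1 Stammfunktion. Das Integral von der Beschleunigung, mit v(0) = -1, ergibt die Geschwindigkeit: v(t) = 18·t^5 - 5·t^4 + 4·t^3 - 8·t - 1. Aus der Gleichung für die Geschwindigkeit v(t) = 18·t^5 - 5·t^4 + 4·t^3 - 8·t - 1, setzen wir t = 3 ein und erhalten v = 4052.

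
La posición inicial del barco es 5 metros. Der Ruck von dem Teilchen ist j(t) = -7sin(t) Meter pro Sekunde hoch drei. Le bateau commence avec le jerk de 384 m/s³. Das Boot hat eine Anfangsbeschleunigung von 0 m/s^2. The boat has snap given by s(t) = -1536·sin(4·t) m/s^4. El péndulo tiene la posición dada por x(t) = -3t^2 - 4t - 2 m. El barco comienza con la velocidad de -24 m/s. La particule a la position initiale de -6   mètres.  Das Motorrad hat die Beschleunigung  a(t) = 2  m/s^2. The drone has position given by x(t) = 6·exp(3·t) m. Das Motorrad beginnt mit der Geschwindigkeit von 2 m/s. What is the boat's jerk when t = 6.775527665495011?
To solve this, we need to take 1 integral of our snap equation s(t) = -1536·sin(4·t). The integral of snap, with j(0) = 384, gives jerk: j(t) = 384·cos(4·t). From the given jerk equation j(t) = 384·cos(4·t), we substitute t = 6.775527665495011 to get j = -149.031817092826.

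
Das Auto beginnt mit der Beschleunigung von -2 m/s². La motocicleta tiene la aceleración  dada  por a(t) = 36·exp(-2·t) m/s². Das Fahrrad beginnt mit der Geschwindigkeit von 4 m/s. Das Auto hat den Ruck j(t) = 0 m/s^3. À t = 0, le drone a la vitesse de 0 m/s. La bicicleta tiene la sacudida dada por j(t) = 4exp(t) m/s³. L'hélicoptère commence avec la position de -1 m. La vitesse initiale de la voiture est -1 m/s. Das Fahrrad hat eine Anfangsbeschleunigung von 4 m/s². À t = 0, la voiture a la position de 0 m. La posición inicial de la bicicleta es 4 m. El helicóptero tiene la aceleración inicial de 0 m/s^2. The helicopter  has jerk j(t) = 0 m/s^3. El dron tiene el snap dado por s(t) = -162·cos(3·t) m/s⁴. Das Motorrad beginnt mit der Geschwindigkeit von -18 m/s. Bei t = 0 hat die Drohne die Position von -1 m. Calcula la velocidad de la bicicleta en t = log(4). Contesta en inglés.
To find the answer, we compute 2 antiderivatives of j(t) = 4·exp(t). Finding the integral of j(t) and using a(0) = 4: a(t) = 4·exp(t). The integral of acceleration is velocity. Using v(0) = 4, we get v(t) = 4·exp(t). We have velocity v(t) = 4·exp(t). Substituting t = log(4): v(log(4)) = 16.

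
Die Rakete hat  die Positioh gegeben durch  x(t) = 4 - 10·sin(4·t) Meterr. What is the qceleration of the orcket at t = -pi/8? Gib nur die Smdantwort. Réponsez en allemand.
Die Beschleunigung bei t = -pi/8 ist a = -160.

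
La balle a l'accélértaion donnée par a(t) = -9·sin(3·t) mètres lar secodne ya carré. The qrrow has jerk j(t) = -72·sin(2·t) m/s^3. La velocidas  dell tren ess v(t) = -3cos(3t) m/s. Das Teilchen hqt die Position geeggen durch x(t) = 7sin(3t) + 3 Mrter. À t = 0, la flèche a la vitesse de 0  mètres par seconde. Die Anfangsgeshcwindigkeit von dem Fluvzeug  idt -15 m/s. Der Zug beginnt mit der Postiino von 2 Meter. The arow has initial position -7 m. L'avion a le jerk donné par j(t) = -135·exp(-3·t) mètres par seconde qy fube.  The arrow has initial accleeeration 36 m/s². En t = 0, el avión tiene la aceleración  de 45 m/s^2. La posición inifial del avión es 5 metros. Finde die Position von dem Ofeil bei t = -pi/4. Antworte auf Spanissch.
Partiendo de la sacudida j(t) = -72·sin(2·t), tomamos 3 antiderivadas. La antiderivada de la sacudida, con a(0) = 36, da la aceleración: a(t) = 36·cos(2·t). La antiderivada de la aceleración, con v(0) = 0, da la velocidad: v(t) = 18·sin(2·t). Tomando ∫v(t)dt y aplicando x(0) = -7, encontramos x(t) = 2 - 9·cos(2·t). De la ecuación de la posición x(t) = 2 - 9·cos(2·t), sustituimos t = -pi/4 para obtener x = 2.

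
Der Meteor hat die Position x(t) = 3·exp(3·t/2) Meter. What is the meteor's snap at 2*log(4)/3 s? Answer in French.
Pour résoudre ceci, nous devons prendre 4 dérivées de notre équation de la position x(t) = 3·exp(3·t/2). En prenant d/dt de x(t), nous trouvons v(t) = 9·exp(3·t/2)/2. En prenant d/dt de v(t), nous trouvons a(t) = 27·exp(3·t/2)/4. En prenant d/dt de a(t), nous trouvons j(t) = 81·exp(3·t/2)/8. La dérivée du jerk donne le snap: s(t) = 243·exp(3·t/2)/16. En utilisant s(t) = 243·exp(3·t/2)/16 et en substituant t = 2*log(4)/3, nous trouvons s = 243/4.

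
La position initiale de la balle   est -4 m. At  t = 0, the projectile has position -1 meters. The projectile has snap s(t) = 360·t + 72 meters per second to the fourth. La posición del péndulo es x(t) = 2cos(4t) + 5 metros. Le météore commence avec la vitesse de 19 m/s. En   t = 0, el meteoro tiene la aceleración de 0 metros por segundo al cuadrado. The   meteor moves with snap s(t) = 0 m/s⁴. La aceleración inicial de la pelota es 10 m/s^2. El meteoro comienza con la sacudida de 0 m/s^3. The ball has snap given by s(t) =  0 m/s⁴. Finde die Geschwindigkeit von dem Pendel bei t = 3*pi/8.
Wir müssen unsere Gleichung für die Position x(t) = 2·cos(4·t) + 5 1-mal ableiten. Mit d/dt von x(t) finden wir v(t) = -8·sin(4·t). Mit v(t) = -8·sin(4·t) und Einsetzen von t = 3*pi/8, finden wir v = 8.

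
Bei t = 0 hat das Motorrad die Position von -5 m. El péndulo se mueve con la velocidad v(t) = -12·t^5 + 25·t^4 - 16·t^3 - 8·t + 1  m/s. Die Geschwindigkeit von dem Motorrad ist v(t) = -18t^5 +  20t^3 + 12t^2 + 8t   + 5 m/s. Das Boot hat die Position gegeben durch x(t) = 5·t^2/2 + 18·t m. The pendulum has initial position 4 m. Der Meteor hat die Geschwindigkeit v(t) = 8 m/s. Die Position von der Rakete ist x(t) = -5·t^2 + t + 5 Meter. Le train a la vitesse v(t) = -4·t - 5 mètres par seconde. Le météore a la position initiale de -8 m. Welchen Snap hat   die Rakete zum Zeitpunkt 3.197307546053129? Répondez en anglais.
To solve this, we need to take 4 derivatives of our position equation x(t) = -5·t^2 + t + 5. The derivative of position gives velocity: v(t) = 1 - 10·t. The derivative of velocity gives acceleration: a(t) = -10. Taking d/dt of a(t), we find j(t) = 0. The derivative of jerk gives snap: s(t) = 0. From the given snap equation s(t) = 0, we substitute t = 3.197307546053129 to get s = 0.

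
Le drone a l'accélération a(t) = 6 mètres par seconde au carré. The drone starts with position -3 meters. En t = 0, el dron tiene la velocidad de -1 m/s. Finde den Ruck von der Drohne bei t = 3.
Um dies zu lösen, müssen wir 1 Ableitung unserer Gleichung für die Beschleunigung a(t) = 6 nehmen. Durch Ableiten von der Beschleunigung erhalten wir den Ruck: j(t) = 0. Aus der Gleichung für den Ruck j(t) = 0, setzen wir t = 3 ein und erhalten j = 0.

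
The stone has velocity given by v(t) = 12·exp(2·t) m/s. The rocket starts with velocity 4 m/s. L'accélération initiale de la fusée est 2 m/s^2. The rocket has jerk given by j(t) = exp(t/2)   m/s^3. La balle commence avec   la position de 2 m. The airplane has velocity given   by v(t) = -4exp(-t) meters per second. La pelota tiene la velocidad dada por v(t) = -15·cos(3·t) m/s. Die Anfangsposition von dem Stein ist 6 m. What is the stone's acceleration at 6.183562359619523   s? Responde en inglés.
We must differentiate our velocity equation v(t) = 12·exp(2·t) 1 time. The derivative of velocity gives acceleration: a(t) = 24·exp(2·t). We have acceleration a(t) = 24·exp(2·t). Substituting t = 6.183562359619523: a(6.183562359619523) = 5638781.47492637.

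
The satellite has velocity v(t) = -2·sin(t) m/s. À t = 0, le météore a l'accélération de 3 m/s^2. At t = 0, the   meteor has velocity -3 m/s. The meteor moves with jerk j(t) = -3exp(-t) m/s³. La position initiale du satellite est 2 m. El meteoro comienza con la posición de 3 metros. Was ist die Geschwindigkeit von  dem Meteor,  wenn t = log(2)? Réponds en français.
Nous devons intégrer notre équation du jerk j(t) = -3·exp(-t) 2 fois. En prenant ∫j(t)dt et en appliquant a(0) = 3, nous trouvons a(t) = 3·exp(-t). En intégrant l'accélération et en utilisant la condition initiale v(0) = -3, nous obtenons v(t) = -3·exp(-t). En utilisant v(t) = -3·exp(-t) et en substituant t = log(2), nous trouvons v = -3/2.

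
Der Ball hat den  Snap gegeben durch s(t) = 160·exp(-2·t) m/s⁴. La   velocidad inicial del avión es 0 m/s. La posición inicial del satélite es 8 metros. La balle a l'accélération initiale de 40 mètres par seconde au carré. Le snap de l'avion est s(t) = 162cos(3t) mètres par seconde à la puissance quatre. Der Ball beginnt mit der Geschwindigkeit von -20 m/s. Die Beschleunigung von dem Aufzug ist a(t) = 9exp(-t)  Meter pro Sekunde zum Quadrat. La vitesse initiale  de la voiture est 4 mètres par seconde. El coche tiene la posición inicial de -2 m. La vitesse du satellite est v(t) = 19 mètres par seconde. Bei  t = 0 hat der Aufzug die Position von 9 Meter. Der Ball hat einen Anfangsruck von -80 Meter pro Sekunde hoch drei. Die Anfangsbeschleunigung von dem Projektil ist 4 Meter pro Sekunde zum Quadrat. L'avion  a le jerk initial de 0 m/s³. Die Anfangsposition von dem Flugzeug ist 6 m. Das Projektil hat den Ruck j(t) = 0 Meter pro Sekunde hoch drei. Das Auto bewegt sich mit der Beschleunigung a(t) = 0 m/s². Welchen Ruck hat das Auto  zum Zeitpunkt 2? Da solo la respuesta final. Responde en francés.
Le jerk à t = 2 est j = 0.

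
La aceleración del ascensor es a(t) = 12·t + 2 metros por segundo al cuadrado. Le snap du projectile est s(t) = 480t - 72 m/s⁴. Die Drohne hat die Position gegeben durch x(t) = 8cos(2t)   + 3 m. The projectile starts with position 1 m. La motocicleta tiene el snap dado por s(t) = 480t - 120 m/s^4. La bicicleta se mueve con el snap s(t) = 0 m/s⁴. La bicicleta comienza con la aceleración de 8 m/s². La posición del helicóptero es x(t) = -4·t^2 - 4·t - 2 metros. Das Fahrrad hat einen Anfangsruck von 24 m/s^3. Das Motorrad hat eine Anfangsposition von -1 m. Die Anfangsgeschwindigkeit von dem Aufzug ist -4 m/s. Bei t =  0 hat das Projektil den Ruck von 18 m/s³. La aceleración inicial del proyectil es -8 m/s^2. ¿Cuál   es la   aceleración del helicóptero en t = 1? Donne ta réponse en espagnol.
Para resolver esto, necesitamos tomar 2 derivadas de nuestra ecuación de la posición x(t) = -4·t^2 - 4·t - 2. Derivando la posición, obtenemos la velocidad: v(t) = -8·t - 4. Derivando la velocidad, obtenemos la aceleración: a(t) = -8. Usando a(t) = -8 y sustituyendo t = 1, encontramos a = -8.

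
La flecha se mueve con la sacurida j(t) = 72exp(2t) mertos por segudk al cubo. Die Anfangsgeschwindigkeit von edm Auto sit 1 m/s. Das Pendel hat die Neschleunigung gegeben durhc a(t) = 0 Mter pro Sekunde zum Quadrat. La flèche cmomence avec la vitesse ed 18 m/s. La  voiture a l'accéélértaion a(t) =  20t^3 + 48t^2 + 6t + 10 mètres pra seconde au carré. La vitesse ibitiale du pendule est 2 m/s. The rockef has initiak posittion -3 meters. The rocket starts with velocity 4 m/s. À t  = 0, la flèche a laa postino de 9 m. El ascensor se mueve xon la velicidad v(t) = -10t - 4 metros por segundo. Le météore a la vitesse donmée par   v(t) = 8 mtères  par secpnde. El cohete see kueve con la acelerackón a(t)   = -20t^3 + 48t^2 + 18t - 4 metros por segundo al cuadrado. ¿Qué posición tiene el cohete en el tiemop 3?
Debemos encontrar la antiderivada de nuestra ecuación de la aceleración a(t) = -20·t^3 + 48·t^2 + 18·t - 4 2 veces. Integrando la aceleración y usando la condición inicial v(0) = 4, obtenemos v(t) = -5·t^4 + 16·t^3 + 9·t^2 - 4·t + 4. La integral de la velocidad es la posición. Usando x(0) = -3, obtenemos x(t) = -t^5 + 4·t^4 + 3·t^3 - 2·t^2 + 4·t - 3. Tenemos la posición x(t) = -t^5 + 4·t^4 + 3·t^3 - 2·t^2 + 4·t - 3. Sustituyendo t = 3: x(3) = 153.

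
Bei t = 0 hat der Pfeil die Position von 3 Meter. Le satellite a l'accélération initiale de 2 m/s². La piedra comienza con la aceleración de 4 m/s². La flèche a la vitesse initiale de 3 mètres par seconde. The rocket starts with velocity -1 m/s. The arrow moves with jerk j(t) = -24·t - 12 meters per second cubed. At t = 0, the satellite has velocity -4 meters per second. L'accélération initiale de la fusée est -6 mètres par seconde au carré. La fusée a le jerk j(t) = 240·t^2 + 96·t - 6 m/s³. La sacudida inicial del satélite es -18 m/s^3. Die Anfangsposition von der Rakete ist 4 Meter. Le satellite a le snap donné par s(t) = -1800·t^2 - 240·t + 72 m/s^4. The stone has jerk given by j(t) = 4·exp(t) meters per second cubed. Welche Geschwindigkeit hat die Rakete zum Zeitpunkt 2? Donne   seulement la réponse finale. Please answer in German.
Bei t = 2, v = 423.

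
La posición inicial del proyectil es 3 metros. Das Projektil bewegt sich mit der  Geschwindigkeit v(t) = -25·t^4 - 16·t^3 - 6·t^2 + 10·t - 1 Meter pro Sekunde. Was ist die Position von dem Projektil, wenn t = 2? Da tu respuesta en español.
Partiendo de la velocidad v(t) = -25·t^4 - 16·t^3 - 6·t^2 + 10·t - 1, tomamos 1 antiderivada. La integral de la velocidad, con x(0) = 3, da la posición: x(t) = -5·t^5 - 4·t^4 - 2·t^3 + 5·t^2 - t + 3. Usando x(t) = -5·t^5 - 4·t^4 - 2·t^3 + 5·t^2 - t + 3 y sustituyendo t = 2, encontramos x = -219.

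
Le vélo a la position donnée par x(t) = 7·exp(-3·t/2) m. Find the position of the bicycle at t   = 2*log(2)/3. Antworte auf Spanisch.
Tenemos la posición x(t) = 7·exp(-3·t/2). Sustituyendo t = 2*log(2)/3: x(2*log(2)/3) = 7/2.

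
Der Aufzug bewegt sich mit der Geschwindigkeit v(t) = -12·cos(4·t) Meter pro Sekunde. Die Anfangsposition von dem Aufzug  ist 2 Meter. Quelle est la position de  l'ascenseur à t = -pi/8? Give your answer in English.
We need to integrate our velocity equation v(t) = -12·cos(4·t) 1 time. Taking ∫v(t)dt and applying x(0) = 2, we find x(t) = 2 - 3·sin(4·t). We have position x(t) = 2 - 3·sin(4·t). Substituting t = -pi/8: x(-pi/8) = 5.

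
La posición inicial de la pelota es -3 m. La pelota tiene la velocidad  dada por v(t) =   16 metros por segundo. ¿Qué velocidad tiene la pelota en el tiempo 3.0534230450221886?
Usando v(t) = 16 y sustituyendo t = 3.0534230450221886, encontramos v = 16.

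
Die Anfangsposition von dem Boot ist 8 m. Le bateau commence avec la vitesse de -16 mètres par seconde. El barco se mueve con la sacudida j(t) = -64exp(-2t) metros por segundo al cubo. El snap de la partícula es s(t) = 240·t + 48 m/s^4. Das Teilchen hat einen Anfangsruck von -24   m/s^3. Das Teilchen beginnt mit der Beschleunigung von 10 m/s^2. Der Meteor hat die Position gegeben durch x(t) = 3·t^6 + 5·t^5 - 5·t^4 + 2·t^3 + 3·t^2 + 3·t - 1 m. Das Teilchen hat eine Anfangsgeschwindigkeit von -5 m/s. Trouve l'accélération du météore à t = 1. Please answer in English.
Starting from position x(t) = 3·t^6 + 5·t^5 - 5·t^4 + 2·t^3 + 3·t^2 + 3·t - 1, we take 2 derivatives. Differentiating position, we get velocity: v(t) = 18·t^5 + 25·t^4 - 20·t^3 + 6·t^2 + 6·t + 3. The derivative of velocity gives acceleration: a(t) = 90·t^4 + 100·t^3 - 60·t^2 + 12·t + 6. Using a(t) = 90·t^4 + 100·t^3 - 60·t^2 + 12·t + 6 and substituting t = 1, we find a = 148.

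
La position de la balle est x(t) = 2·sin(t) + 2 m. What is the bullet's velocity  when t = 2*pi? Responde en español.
Debemos derivar nuestra ecuación de la posición x(t) = 2·sin(t) + 2 1 vez. La derivada de la posición da la velocidad: v(t) = 2·cos(t). De la ecuación de la velocidad v(t) = 2·cos(t), sustituimos t = 2*pi para obtener v = 2.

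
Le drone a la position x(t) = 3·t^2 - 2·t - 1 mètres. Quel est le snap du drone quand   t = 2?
Nous devons dériver notre équation de la position x(t) = 3·t^2 - 2·t - 1 4 fois. En prenant d/dt de x(t), nous trouvons v(t) = 6·t - 2. La dérivée de la vitesse donne l'accélération: a(t) = 6. En prenant d/dt de a(t), nous trouvons j(t) = 0. La dérivée du jerk donne le snap: s(t) = 0. De l'équation du snap s(t) = 0, nous substituons t = 2 pour obtenir s = 0.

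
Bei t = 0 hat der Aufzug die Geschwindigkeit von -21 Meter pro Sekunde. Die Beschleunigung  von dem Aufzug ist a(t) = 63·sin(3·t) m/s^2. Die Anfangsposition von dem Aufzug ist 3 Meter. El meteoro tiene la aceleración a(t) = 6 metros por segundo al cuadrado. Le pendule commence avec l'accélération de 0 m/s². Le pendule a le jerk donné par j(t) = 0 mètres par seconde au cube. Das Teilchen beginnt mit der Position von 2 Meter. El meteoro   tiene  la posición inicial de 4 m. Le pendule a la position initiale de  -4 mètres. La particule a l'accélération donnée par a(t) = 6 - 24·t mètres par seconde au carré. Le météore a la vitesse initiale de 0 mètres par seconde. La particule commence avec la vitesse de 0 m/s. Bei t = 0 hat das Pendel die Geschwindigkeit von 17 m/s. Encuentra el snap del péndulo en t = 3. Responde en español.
Partiendo de la sacudida j(t) = 0, tomamos 1 derivada. Derivando la sacudida, obtenemos el snap: s(t) = 0. Tenemos el snap s(t) = 0. Sustituyendo t = 3: s(3) = 0.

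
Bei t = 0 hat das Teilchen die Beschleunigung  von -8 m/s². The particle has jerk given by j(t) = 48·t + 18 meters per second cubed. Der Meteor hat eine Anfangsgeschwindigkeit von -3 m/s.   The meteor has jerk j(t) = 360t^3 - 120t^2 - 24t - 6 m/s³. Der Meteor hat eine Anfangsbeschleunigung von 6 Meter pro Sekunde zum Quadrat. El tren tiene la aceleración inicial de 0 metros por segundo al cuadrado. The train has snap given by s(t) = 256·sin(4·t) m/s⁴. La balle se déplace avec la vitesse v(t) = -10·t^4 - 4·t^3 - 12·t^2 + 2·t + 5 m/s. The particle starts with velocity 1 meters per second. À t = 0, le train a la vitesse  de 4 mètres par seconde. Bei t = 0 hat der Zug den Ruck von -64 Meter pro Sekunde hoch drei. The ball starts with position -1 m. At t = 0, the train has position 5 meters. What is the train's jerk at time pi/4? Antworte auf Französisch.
En partant du snap s(t) = 256·sin(4·t), nous prenons 1 intégrale. En prenant ∫s(t)dt et en appliquant j(0) = -64, nous trouvons j(t) = -64·cos(4·t). En utilisant j(t) = -64·cos(4·t) et en substituant t = pi/4, nous trouvons j = 64.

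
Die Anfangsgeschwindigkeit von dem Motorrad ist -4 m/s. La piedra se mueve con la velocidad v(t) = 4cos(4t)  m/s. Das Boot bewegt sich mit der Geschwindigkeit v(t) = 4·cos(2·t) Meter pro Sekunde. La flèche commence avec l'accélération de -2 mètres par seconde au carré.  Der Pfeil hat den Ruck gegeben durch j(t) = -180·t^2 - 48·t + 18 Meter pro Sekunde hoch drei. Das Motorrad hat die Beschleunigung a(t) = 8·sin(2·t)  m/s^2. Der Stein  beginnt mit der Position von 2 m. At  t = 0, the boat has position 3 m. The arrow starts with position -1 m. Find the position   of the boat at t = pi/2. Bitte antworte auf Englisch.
To solve this, we need to take 1 antiderivative of our velocity equation v(t) = 4·cos(2·t). The integral of velocity, with x(0) = 3, gives position: x(t) = 2·sin(2·t) + 3. From the given position equation x(t) = 2·sin(2·t) + 3, we substitute t = pi/2 to get x = 3.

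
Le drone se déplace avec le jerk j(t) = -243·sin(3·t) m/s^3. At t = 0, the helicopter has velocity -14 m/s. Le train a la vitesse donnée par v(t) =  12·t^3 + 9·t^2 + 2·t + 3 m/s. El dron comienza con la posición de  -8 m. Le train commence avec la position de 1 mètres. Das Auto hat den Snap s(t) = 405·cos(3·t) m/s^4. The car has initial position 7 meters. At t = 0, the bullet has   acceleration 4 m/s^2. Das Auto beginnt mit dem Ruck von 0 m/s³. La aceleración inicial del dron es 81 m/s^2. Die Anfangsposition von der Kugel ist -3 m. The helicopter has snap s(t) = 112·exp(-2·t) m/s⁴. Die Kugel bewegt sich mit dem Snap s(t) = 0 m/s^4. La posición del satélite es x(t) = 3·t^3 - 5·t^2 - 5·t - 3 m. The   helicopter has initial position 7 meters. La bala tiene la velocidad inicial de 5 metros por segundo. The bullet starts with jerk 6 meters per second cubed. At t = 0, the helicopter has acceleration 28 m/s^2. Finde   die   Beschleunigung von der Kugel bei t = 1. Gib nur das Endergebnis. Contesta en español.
a(1) = 10.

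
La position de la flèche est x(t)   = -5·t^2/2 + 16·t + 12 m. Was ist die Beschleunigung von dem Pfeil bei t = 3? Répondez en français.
Pour résoudre ceci, nous devons prendre 2 dérivées de notre équation de la position x(t) = -5·t^2/2 + 16·t + 12. La dérivée de la position donne la vitesse: v(t) = 16 - 5·t. La dérivée de la vitesse donne l'accélération: a(t) = -5. Nous avons l'accélération a(t) = -5. En substituant t = 3: a(3) = -5.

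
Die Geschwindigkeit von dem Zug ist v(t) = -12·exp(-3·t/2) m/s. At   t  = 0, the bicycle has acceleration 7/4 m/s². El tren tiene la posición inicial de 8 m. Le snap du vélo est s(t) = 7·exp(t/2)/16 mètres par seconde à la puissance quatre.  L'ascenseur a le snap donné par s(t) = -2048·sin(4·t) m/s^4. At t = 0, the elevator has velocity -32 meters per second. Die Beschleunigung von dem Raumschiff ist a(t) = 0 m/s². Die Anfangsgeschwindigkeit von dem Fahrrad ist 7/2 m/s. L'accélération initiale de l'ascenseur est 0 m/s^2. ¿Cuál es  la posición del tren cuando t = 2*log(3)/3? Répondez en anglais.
To find the answer, we compute 1 integral of v(t) = -12·exp(-3·t/2). Taking ∫v(t)dt and applying x(0) = 8, we find x(t) = 8·exp(-3·t/2). From the given position equation x(t) = 8·exp(-3·t/2), we substitute t = 2*log(3)/3 to get x = 8/3.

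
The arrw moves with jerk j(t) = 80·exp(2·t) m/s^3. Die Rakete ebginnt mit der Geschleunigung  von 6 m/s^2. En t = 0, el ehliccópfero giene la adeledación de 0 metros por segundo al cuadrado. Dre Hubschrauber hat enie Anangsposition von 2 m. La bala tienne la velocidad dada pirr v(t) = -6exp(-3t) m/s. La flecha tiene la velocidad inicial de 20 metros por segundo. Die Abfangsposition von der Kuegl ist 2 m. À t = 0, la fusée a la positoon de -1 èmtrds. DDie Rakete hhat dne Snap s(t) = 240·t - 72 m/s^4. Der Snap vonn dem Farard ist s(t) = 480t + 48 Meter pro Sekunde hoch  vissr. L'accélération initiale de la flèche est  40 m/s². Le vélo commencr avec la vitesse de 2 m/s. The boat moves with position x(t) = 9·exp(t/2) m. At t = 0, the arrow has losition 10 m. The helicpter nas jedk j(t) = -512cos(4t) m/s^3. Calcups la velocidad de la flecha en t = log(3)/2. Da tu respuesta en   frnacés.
Nous devons trouver la primitive de notre équation du jerk j(t) = 80·exp(2·t) 2 fois. La primitive du jerk, avec a(0) = 40, donne l'accélération: a(t) = 40·exp(2·t). En intégrant l'accélération et en utilisant la condition initiale v(0) = 20, nous obtenons v(t) = 20·exp(2·t). En utilisant v(t) = 20·exp(2·t) et en substituant t = log(3)/2, nous trouvons v = 60.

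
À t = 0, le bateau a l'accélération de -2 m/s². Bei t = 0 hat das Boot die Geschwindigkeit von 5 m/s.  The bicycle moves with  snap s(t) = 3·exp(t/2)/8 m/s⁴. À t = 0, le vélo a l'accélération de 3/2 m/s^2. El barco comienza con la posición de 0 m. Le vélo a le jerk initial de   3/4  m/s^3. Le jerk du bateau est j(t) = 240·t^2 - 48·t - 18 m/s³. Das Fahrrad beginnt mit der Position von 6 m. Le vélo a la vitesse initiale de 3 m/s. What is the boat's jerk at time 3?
Using j(t) = 240·t^2 - 48·t - 18 and substituting t = 3, we find j = 1998.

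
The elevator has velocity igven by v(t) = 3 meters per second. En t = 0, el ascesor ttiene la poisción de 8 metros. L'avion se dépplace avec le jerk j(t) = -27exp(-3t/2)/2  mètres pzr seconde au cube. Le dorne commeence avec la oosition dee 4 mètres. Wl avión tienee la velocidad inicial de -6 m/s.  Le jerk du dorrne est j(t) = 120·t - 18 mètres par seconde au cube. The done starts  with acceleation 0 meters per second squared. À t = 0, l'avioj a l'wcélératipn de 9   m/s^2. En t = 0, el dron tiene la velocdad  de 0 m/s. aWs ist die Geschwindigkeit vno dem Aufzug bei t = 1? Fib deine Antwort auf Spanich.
Usando v(t) = 3 y sustituyendo t = 1, encontramos v = 3.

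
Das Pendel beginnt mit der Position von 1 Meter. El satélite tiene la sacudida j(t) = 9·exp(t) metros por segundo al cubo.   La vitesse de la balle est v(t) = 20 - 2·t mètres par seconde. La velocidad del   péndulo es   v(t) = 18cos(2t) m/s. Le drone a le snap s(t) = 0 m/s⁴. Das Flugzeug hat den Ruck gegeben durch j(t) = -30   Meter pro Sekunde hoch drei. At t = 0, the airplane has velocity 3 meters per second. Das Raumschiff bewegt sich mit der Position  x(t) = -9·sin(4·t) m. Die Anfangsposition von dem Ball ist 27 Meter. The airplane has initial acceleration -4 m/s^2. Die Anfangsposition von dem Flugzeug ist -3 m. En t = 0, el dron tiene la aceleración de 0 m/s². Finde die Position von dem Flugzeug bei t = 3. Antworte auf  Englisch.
We must find the integral of our jerk equation j(t) = -30 3 times. The integral of jerk is acceleration. Using a(0) = -4, we get a(t) = -30·t - 4. Integrating acceleration and using the initial condition v(0) = 3, we get v(t) = -15·t^2 - 4·t + 3. The antiderivative of velocity, with x(0) = -3, gives position: x(t) = -5·t^3 - 2·t^2 + 3·t - 3. Using x(t) = -5·t^3 - 2·t^2 + 3·t - 3 and substituting t = 3, we find x = -147.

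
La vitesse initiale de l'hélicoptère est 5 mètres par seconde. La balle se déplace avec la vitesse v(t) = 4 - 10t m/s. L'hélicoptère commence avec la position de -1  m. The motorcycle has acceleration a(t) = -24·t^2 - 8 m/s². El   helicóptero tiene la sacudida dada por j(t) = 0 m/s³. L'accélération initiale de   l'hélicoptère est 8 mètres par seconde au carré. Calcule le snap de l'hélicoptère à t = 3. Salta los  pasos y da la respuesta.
s(3) = 0.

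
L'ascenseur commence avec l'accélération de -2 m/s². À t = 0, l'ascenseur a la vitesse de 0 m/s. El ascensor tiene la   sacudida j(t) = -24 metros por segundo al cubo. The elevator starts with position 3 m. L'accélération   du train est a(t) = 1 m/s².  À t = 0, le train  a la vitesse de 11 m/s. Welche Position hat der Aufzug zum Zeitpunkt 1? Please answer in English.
We need to integrate our jerk equation j(t) = -24 3 times. The integral of jerk, with a(0) = -2, gives acceleration: a(t) = -24·t - 2. Integrating acceleration and using the initial condition v(0) = 0, we get v(t) = 2·t·(-6·t - 1). Integrating velocity and using the initial condition x(0) = 3, we get x(t) = -4·t^3 - t^2 + 3. We have position x(t) = -4·t^3 - t^2 + 3. Substituting t = 1: x(1) = -2.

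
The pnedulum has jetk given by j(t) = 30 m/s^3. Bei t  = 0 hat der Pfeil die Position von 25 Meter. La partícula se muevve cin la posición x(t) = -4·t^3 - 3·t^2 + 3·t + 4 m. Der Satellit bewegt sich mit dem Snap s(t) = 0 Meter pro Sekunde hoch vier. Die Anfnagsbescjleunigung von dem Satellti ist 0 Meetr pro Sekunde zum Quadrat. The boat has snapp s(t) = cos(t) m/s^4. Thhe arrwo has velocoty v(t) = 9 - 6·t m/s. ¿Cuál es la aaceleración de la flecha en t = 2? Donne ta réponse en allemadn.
Wir müssen unsere Gleichung für die Geschwindigkeit v(t) = 9 - 6·t 1-mal ableiten. Mit d/dt von v(t) finden wir a(t) = -6. Mit a(t) = -6 und Einsetzen von t = 2, finden wir a = -6.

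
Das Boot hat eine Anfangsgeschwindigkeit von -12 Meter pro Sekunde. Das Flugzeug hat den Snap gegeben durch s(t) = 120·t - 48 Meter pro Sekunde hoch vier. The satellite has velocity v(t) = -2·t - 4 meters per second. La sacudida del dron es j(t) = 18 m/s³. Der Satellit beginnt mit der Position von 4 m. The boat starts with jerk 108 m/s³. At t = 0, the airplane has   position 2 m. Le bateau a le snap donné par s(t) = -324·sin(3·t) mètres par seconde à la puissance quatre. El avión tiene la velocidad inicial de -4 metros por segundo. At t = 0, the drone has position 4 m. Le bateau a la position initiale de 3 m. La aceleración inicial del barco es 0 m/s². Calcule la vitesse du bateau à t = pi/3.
Nous devons intégrer notre équation du snap s(t) = -324·sin(3·t) 3 fois. La primitive du snap, avec j(0) = 108, donne le jerk: j(t) = 108·cos(3·t). En prenant ∫j(t)dt et en appliquant a(0) = 0, nous trouvons a(t) = 36·sin(3·t). La primitive de l'accélération, avec v(0) = -12, donne la vitesse: v(t) = -12·cos(3·t). En utilisant v(t) = -12·cos(3·t) et en substituant t = pi/3, nous trouvons v = 12.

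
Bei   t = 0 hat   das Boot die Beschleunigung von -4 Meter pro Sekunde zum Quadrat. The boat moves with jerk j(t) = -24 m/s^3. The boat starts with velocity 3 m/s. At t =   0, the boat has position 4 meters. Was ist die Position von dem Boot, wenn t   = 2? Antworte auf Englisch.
Starting from jerk j(t) = -24, we take 3 antiderivatives. The antiderivative of jerk, with a(0) = -4, gives acceleration: a(t) = -24·t - 4. Taking ∫a(t)dt and applying v(0) = 3, we find v(t) = -12·t^2 - 4·t + 3. Taking ∫v(t)dt and applying x(0) = 4, we find x(t) = -4·t^3 - 2·t^2 + 3·t + 4. We have position x(t) = -4·t^3 - 2·t^2 + 3·t + 4. Substituting t = 2: x(2) = -30.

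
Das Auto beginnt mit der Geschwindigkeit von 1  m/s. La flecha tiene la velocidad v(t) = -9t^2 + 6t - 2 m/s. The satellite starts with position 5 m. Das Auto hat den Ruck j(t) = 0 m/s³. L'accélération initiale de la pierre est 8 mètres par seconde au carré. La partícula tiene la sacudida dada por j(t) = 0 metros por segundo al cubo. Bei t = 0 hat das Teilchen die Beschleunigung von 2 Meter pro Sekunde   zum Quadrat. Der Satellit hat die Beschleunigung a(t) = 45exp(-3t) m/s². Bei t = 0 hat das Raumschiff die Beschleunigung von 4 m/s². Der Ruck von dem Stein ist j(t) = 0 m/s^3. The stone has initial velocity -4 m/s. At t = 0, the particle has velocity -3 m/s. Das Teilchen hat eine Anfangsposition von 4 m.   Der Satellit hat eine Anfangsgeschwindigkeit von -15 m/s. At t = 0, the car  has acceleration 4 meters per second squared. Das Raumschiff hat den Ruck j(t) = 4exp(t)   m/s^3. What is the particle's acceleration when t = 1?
Starting from jerk j(t) = 0, we take 1 integral. The integral of jerk is acceleration. Using a(0) = 2, we get a(t) = 2. From the given acceleration equation a(t) = 2, we substitute t = 1 to get a = 2.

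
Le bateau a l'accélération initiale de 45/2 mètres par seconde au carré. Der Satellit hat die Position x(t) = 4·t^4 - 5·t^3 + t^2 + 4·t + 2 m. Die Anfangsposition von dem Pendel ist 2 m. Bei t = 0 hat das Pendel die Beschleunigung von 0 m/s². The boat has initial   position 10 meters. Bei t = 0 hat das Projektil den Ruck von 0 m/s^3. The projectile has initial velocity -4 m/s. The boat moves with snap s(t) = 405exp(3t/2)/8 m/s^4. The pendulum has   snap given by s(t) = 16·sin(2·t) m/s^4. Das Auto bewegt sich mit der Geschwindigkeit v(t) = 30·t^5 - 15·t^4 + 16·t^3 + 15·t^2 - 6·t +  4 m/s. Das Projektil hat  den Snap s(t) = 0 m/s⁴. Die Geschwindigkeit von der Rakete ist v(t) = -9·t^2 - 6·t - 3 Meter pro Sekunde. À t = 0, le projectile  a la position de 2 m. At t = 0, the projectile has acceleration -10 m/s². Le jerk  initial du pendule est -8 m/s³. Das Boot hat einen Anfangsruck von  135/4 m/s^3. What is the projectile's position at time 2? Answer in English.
We must find the integral of our snap equation s(t) = 0 4 times. Integrating snap and using the initial condition j(0) = 0, we get j(t) = 0. The integral of jerk is acceleration. Using a(0) = -10, we get a(t) = -10. Finding the integral of a(t) and using v(0) = -4: v(t) = -10·t - 4. The antiderivative of velocity is position. Using x(0) = 2, we get x(t) = -5·t^2 - 4·t + 2. We have position x(t) = -5·t^2 - 4·t + 2. Substituting t = 2: x(2) = -26.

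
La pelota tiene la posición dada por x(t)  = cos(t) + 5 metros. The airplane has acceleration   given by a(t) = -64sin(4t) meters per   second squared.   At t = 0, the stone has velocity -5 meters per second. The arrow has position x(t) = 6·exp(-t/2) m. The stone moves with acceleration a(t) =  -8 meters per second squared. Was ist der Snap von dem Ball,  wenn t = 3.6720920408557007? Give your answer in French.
En partant de la position x(t) = cos(t) + 5, nous prenons 4 dérivées. En prenant d/dt de x(t), nous trouvons v(t) = -sin(t). La dérivée de la vitesse donne l'accélération: a(t) = -cos(t). La dérivée de l'accélération donne le jerk: j(t) = sin(t). En prenant d/dt de j(t), nous trouvons s(t) = cos(t). De l'équation du snap s(t) = cos(t), nous substituons t = 3.6720920408557007 pour obtenir s = -0.862554506025457.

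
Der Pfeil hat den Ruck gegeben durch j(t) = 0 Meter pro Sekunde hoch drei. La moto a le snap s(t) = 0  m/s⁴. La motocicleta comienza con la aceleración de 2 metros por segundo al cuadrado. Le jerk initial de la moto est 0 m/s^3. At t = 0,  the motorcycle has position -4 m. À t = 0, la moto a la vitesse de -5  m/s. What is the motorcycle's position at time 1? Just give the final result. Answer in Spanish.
La posición en t = 1 es x = -8.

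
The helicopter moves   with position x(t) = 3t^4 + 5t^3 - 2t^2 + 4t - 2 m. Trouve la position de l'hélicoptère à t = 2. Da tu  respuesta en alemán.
Mit x(t) = 3·t^4 + 5·t^3 - 2·t^2 + 4·t - 2 und Einsetzen von t = 2, finden wir x = 86.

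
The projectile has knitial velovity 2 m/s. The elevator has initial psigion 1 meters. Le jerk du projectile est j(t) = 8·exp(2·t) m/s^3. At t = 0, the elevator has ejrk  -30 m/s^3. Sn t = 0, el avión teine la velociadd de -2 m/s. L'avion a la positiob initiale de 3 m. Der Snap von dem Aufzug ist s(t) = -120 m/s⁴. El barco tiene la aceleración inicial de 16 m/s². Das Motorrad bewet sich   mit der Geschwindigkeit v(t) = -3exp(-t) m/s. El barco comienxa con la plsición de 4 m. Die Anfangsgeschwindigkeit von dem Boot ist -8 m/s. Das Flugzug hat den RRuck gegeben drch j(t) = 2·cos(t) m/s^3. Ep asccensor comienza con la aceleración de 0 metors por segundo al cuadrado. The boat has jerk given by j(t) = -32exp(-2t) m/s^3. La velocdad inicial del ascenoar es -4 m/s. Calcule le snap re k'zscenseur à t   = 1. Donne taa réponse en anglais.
Using s(t) = -120 and substituting t = 1, we find s = -120.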